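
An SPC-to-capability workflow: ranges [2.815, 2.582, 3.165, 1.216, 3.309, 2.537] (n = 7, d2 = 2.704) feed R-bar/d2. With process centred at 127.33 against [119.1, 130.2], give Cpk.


R_bar = (2.815 + 2.582 + 3.165 + 1.216 + 3.309 + 2.537) / 6 = 2.604
sigma = R_bar / d2 = 2.604 / 2.704 = 0.96301775
Cp = (USL - LSL)/(6*sigma) = (130.2 - 119.1)/(6*0.96301775) = 1.9210
Cpu = (130.2 - 127.33)/(3*0.96301775) = 0.9934
Cpl = (127.33 - 119.1)/(3*0.96301775) = 2.8487
Cpk = min(Cpu, Cpl) = 0.9934

0.9934


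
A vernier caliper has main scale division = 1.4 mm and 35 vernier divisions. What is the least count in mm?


LC = MSD / n_div
= 1.4 / 35
= 0.0400

0.0400


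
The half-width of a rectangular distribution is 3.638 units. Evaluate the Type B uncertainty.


u_B = half_width / sqrt(3)
u_B = 3.638 / 1.7320508
u_B = 2.1004

2.1004


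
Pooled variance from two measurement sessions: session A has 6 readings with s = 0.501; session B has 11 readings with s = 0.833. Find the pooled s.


s_p = sqrt(((n1-1)*s1^2 + (n2-1)*s2^2) / (n1+n2-2))
numerator = (6-1)*0.501^2 + (11-1)*0.833^2 = 1.255005 + 6.93889 = 8.193895
denominator = 6 + 11 - 2 = 15
s_p^2 = 8.193895 / 15 = 0.54625967
s_p = sqrt(0.54625967) = 0.7391

0.7391


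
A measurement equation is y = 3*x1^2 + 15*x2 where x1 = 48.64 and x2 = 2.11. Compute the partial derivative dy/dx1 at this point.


y = 3*x1^2 + 15*x2
dy/dx1 = 2*3*x1
Evaluate at x1 = 48.64: c1 = 6 * 48.64
c1 = 291.8400

291.8400


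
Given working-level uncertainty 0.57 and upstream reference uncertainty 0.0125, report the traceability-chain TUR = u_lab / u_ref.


TUR = u_lab / u_ref
= 0.57 / 0.0125
= 45.6000

45.6000


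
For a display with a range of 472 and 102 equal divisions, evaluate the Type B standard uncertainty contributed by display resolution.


resolution = range / divisions
resolution = 472 / 102 = 4.627451
u_res = resolution / (2*sqrt(3))
u_res = 4.627451 / 3.4641016
u_res = 1.3358

1.3358


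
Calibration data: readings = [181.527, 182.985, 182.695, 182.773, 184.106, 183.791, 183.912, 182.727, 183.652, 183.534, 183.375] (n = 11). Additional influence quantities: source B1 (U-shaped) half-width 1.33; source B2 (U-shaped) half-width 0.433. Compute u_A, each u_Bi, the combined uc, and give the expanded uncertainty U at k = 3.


mean = (181.527 + 182.985 + 182.695 + 182.773 + 184.106 + 183.791 + 183.912 + 182.727 + 183.652 + 183.534 + 183.375) / 11 = 183.1888182
s = sqrt(sum((x - mean)^2)/(n-1)) = 0.74353262
u_A = s / sqrt(n) = 0.74353262 / sqrt(11) = 0.22418352
u_B1 = 1.33 / sqrt(2) = 0.94045202
u_B2 = 0.433 / sqrt(2) = 0.30617724
uc = sqrt(0.22418352^2 + 0.94045202^2 + 0.30617724^2) = 1.0141266
U = k * uc = 3 * 1.0141266
U = 3.0424

3.0424


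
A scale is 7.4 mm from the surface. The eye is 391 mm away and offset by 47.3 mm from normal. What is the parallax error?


error = h * offset / d
= 7.4 * 47.3 / 391
= 0.8952

0.8952


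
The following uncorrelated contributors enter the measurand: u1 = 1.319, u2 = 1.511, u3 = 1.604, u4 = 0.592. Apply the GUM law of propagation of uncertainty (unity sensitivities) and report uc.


uc = sqrt(1.319^2 + 1.511^2 + 1.604^2 + 0.592^2)
uc = sqrt(6.946162)
uc = 2.6356

2.6356


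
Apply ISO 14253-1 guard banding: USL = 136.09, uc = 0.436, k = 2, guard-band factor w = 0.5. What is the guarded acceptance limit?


U = k * uc = 2 * 0.436 = 0.872
guard band g = w * U = 0.5 * 0.872 = 0.436
AL = USL - g = 136.09 - 0.436
AL = 135.6540

135.6540


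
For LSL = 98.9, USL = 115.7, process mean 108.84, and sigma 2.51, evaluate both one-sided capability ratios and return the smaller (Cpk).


Cpu = (USL - mean) / (3*sigma) = (115.7 - 108.84) / (3*2.51) = 0.9110
Cpl = (mean - LSL) / (3*sigma) = (108.84 - 98.9) / (3*2.51) = 1.3201
Cpk = min(Cpu, Cpl) = 0.9110

0.9110


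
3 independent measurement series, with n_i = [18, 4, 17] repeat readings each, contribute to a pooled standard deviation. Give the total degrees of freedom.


nu = sum_i (n_i - 1)
nu = ((18 - 1) + (4 - 1) + (17 - 1))
nu = 17 + 3 + 16
nu = 36

36


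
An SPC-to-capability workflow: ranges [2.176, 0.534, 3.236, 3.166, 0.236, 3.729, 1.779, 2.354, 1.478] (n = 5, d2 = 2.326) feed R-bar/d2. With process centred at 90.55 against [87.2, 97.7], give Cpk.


R_bar = (2.176 + 0.534 + 3.236 + 3.166 + 0.236 + 3.729 + 1.779 + 2.354 + 1.478) / 9 = 2.0764444
sigma = R_bar / d2 = 2.0764444 / 2.326 = 0.8927104
Cp = (USL - LSL)/(6*sigma) = (97.7 - 87.2)/(6*0.8927104) = 1.9603
Cpu = (97.7 - 90.55)/(3*0.8927104) = 2.6698
Cpl = (90.55 - 87.2)/(3*0.8927104) = 1.2509
Cpk = min(Cpu, Cpl) = 1.2509

1.2509


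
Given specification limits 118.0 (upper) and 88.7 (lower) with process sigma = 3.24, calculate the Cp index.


Cp = (USL - LSL) / (6 * sigma)
= (118.0 - 88.7) / (6 * 3.24)
= 29.3000 / 19.4400
= 1.5072

1.5072


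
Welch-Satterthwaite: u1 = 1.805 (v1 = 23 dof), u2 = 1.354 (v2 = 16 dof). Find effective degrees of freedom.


uc = sqrt(u1^2 + u2^2) = sqrt(1.805^2 + 1.354^2) = 2.2564
v_eff = uc^4 / (u1^4/v1 + u2^4/v2)
= 2.2564^4 / (1.805^4/23 + 1.354^4/16)
= 25.921753 / 0.67157534
v_eff = 38.5984

38.5984


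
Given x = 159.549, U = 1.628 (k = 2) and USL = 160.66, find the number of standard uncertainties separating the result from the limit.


u = U / k = 1.628 / 2 = 0.814
margin = |USL - x| = |160.66 - 159.549| = 1.111
z = margin / u = 1.111 / 0.814
z = 1.3649

1.3649


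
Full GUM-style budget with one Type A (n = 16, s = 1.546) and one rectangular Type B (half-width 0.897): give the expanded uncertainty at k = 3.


u_A = s / sqrt(n) = 1.546 / sqrt(16) = 0.3865
u_B = half_width / sqrt(3) = 0.897 / sqrt(3) = 0.51788319
uc = sqrt(u_A^2 + u_B^2) = sqrt(0.3865^2 + 0.51788319^2) = 0.64620836
U = k * uc = 3 * 0.64620836
U = 1.9386

1.9386


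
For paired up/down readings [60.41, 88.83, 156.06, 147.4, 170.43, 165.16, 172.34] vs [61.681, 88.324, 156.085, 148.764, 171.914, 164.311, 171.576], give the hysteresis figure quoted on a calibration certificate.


|60.41 - 61.681| = 1.2710
|88.83 - 88.324| = 0.5060
|156.06 - 156.085| = 0.0250
|147.4 - 148.764| = 1.3640
|170.43 - 171.914| = 1.4840
|165.16 - 164.311| = 0.8490
|172.34 - 171.576| = 0.7640
hysteresis = max(diffs) = 1.4840

1.4840


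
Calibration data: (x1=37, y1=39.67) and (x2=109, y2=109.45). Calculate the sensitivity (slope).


slope = (y2 - y1) / (x2 - x1)
= (109.45 - 39.67) / (109 - 37)
= 69.7800 / 72
= 0.9692

0.9692


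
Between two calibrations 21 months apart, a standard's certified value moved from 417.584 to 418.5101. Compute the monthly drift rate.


rate = (v2 - v1) / months
= (418.5101 - 417.584) / 21
= 0.9261 / 21
= 0.0441

0.0441


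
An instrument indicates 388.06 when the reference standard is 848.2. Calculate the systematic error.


Systematic error = measured - true
= 388.06 - 848.2
= -460.1400

-460.1400


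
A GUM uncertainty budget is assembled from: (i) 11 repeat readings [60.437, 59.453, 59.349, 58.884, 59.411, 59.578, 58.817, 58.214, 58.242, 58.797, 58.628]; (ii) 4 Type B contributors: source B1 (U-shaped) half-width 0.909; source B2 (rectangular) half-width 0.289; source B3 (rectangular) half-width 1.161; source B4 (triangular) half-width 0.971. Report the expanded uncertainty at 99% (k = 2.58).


mean = (60.437 + 59.453 + 59.349 + 58.884 + 59.411 + 59.578 + 58.817 + 58.214 + 58.242 + 58.797 + 58.628) / 11 = 59.07363636
s = sqrt(sum((x - mean)^2)/(n-1)) = 0.65224509
u_A = s / sqrt(n) = 0.65224509 / sqrt(11) = 0.19665929
u_B1 = 0.909 / sqrt(2) = 0.64276006
u_B2 = 0.289 / sqrt(3) = 0.16685423
u_B3 = 1.161 / sqrt(3) = 0.67030366
u_B4 = 0.971 / sqrt(6) = 0.39640909
uc = sqrt(0.19665929^2 + 0.64276006^2 + 0.16685423^2 + 0.67030366^2 + 0.39640909^2) = 1.0421626
U = k * uc = 2.58 * 1.0421626
U = 2.6888

2.6888


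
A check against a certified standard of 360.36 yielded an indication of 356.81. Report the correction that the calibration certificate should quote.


Correction = standard - reading
= 360.36 - 356.81
= 3.5500

3.5500


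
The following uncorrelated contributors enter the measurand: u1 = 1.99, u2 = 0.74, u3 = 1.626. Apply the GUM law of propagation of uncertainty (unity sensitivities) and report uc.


uc = sqrt(1.99^2 + 0.74^2 + 1.626^2)
uc = sqrt(7.151576)
uc = 2.6742

2.6742


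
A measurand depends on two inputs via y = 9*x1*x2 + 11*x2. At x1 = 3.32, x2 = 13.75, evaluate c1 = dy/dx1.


y = 9*x1*x2 + 11*x2
dy/dx1 = 9*x2
Evaluate at x2 = 13.75: c1 = 9 * 13.75
c1 = 123.7500

123.7500


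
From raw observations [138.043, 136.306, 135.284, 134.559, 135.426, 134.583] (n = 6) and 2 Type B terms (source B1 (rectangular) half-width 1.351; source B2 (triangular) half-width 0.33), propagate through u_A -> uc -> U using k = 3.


mean = (138.043 + 136.306 + 135.284 + 134.559 + 135.426 + 134.583) / 6 = 135.7001667
s = sqrt(sum((x - mean)^2)/(n-1)) = 1.3156433
u_A = s / sqrt(n) = 1.3156433 / sqrt(6) = 0.53710913
u_B1 = 1.351 / sqrt(3) = 0.78000021
u_B2 = 0.33 / sqrt(6) = 0.13472194
uc = sqrt(0.53710913^2 + 0.78000021^2 + 0.13472194^2) = 0.95657543
U = k * uc = 3 * 0.95657543
U = 2.8697

2.8697


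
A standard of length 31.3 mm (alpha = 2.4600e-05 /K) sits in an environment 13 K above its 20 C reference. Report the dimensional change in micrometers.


dL = L * alpha * dT
= 31.3 * 2.4600e-05 * 13
= 0.0100097 mm
dL_um = 0.0100097 * 1000 = 10.0097 um

10.0097


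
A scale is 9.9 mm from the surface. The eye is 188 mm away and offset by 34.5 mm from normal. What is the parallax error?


error = h * offset / d
= 9.9 * 34.5 / 188
= 1.8168

1.8168


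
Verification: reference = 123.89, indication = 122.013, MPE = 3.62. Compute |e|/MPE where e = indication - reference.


e = indication - reference = 122.013 - 123.89 = -1.8770
|e| = 1.8770
ratio = |e| / MPE = 1.8770 / 3.62
ratio = 0.5185

0.5185


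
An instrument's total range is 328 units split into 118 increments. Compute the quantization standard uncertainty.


resolution = range / divisions
resolution = 328 / 118 = 2.779661
u_res = resolution / (2*sqrt(3))
u_res = 2.779661 / 3.4641016
u_res = 0.8024

0.8024


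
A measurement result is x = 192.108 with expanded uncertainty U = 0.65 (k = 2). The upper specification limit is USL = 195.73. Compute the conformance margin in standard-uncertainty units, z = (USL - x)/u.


u = U / k = 0.65 / 2 = 0.325
margin = |USL - x| = |195.73 - 192.108| = 3.622
z = margin / u = 3.622 / 0.325
z = 11.1446

11.1446


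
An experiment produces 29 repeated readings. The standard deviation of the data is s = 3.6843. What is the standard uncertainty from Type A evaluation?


u_A = s / sqrt(n)
u_A = 3.6843 / sqrt(29)
u_A = 3.6843 / 5.3851648
u_A = 0.6842

0.6842


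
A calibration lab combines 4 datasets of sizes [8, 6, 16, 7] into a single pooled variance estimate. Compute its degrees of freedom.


nu = sum_i (n_i - 1)
nu = ((8 - 1) + (6 - 1) + (16 - 1) + (7 - 1))
nu = 7 + 5 + 15 + 6
nu = 33

33


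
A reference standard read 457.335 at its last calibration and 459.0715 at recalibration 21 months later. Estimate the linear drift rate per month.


rate = (v2 - v1) / months
= (459.0715 - 457.335) / 21
= 1.7365 / 21
= 0.0827

0.0827


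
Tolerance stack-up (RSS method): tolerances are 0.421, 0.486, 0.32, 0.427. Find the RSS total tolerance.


RSS = sqrt(0.421^2 + 0.486^2 + 0.32^2 + 0.427^2)
= sqrt(0.698166)
= 0.8356

0.8356


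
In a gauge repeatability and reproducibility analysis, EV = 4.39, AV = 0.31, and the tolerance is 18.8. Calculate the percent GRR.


GRR = sqrt(EV^2 + AV^2) = sqrt(4.39^2 + 0.31^2) = 4.4009317
%GRR = GRR / tol * 100 = 4.4009317 / 18.8 * 100
%GRR = 23.4092

23.4092


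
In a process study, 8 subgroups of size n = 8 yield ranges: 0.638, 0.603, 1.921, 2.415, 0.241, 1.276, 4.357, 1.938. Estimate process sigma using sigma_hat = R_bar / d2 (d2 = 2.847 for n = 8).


R_bar = (0.638 + 0.603 + 1.921 + 2.415 + 0.241 + 1.276 + 4.357 + 1.938) / 8
R_bar = 13.389 / 8 = 1.673625
sigma_hat = R_bar / d2 = 1.673625 / 2.847 = 0.5879

0.5879


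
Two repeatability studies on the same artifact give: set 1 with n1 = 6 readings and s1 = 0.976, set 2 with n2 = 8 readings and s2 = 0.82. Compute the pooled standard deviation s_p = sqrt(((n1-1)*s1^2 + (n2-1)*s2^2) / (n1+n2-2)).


s_p = sqrt(((n1-1)*s1^2 + (n2-1)*s2^2) / (n1+n2-2))
numerator = (6-1)*0.976^2 + (8-1)*0.82^2 = 4.76288 + 4.7068 = 9.46968
denominator = 6 + 8 - 2 = 12
s_p^2 = 9.46968 / 12 = 0.78914
s_p = sqrt(0.78914) = 0.8883

0.8883


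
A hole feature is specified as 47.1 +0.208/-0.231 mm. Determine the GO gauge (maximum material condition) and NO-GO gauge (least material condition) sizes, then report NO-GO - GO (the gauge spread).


GO = nominal - lower_tol (smallest hole = maximum material condition)
GO = 47.1 - 0.231 = 46.869
NO-GO = nominal + upper_tol (largest hole = least material condition)
NO-GO = 47.1 + 0.208 = 47.308
spread = NO-GO - GO = 47.308 - 46.869 = 0.4390

0.4390


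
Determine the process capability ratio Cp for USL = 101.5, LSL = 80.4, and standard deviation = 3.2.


Cp = (USL - LSL) / (6 * sigma)
= (101.5 - 80.4) / (6 * 3.2)
= 21.1000 / 19.2000
= 1.0990

1.0990


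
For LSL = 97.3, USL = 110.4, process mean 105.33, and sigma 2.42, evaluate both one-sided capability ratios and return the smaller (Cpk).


Cpu = (USL - mean) / (3*sigma) = (110.4 - 105.33) / (3*2.42) = 0.6983
Cpl = (mean - LSL) / (3*sigma) = (105.33 - 97.3) / (3*2.42) = 1.1061
Cpk = min(Cpu, Cpl) = 0.6983

0.6983


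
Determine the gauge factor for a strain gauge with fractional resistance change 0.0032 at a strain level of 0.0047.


GF = (dR/R) / epsilon
= 0.0032 / 0.0047
= 0.6809

0.6809


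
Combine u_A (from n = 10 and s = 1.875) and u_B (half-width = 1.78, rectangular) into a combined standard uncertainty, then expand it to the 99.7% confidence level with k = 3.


u_A = s / sqrt(n) = 1.875 / sqrt(10) = 0.59292706
u_B = half_width / sqrt(3) = 1.78 / sqrt(3) = 1.0276835
uc = sqrt(u_A^2 + u_B^2) = sqrt(0.59292706^2 + 1.0276835^2) = 1.1864636
U = k * uc = 3 * 1.1864636
U = 3.5594

3.5594


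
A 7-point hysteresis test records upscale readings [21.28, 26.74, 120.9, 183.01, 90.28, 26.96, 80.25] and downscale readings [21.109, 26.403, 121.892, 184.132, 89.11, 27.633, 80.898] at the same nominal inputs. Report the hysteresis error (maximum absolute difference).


|21.28 - 21.109| = 0.1710
|26.74 - 26.403| = 0.3370
|120.9 - 121.892| = 0.9920
|183.01 - 184.132| = 1.1220
|90.28 - 89.11| = 1.1700
|26.96 - 27.633| = 0.6730
|80.25 - 80.898| = 0.6480
hysteresis = max(diffs) = 1.1700

1.1700


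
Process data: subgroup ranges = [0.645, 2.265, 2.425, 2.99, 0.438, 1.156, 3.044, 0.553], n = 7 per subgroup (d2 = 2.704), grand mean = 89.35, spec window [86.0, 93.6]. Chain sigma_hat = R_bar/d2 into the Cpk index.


R_bar = (0.645 + 2.265 + 2.425 + 2.99 + 0.438 + 1.156 + 3.044 + 0.553) / 8 = 1.6895
sigma = R_bar / d2 = 1.6895 / 2.704 = 0.62481509
Cp = (USL - LSL)/(6*sigma) = (93.6 - 86.0)/(6*0.62481509) = 2.0273
Cpu = (93.6 - 89.35)/(3*0.62481509) = 2.2673
Cpl = (89.35 - 86.0)/(3*0.62481509) = 1.7872
Cpk = min(Cpu, Cpl) = 1.7872

1.7872


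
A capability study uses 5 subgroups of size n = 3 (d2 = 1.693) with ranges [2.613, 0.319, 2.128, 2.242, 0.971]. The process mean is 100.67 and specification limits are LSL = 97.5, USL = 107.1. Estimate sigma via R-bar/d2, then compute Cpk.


R_bar = (2.613 + 0.319 + 2.128 + 2.242 + 0.971) / 5 = 1.6546
sigma = R_bar / d2 = 1.6546 / 1.693 = 0.97731837
Cp = (USL - LSL)/(6*sigma) = (107.1 - 97.5)/(6*0.97731837) = 1.6371
Cpu = (107.1 - 100.67)/(3*0.97731837) = 2.1931
Cpl = (100.67 - 97.5)/(3*0.97731837) = 1.0812
Cpk = min(Cpu, Cpl) = 1.0812

1.0812


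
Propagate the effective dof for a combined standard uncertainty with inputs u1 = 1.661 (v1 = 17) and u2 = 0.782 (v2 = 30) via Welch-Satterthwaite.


uc = sqrt(u1^2 + u2^2) = sqrt(1.661^2 + 0.782^2) = 1.8358772
v_eff = uc^4 / (u1^4/v1 + u2^4/v2)
= 1.8358772^4 / (1.661^4/17 + 0.782^4/30)
= 11.3599 / 0.46020922
v_eff = 24.6842

24.6842


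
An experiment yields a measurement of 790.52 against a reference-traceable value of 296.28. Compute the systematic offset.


Systematic error = measured - true
= 790.52 - 296.28
= 494.2400

494.2400


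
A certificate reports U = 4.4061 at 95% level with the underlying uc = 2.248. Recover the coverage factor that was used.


k = U / uc
k = 4.4061 / 2.248
k = 1.96

1.96


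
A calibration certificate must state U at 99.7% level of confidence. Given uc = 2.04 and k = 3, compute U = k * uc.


U = k * uc
U = 3 * 2.04
U = 6.1200

6.1200


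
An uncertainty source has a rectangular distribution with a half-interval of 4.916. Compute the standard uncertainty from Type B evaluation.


u_B = half_width / sqrt(3)
u_B = 4.916 / 1.7320508
u_B = 2.8383

2.8383


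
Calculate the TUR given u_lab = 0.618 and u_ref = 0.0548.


TUR = u_lab / u_ref
= 0.618 / 0.0548
= 11.2774

11.2774


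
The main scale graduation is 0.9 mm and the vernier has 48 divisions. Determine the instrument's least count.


LC = MSD / n_div
= 0.9 / 48
= 0.0187

0.0187


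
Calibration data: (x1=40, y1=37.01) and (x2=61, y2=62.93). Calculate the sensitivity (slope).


slope = (y2 - y1) / (x2 - x1)
= (62.93 - 37.01) / (61 - 40)
= 25.9200 / 21
= 1.2343

1.2343


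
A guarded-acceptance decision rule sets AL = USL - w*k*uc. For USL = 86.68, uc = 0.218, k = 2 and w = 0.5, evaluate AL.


U = k * uc = 2 * 0.218 = 0.436
guard band g = w * U = 0.5 * 0.436 = 0.218
AL = USL - g = 86.68 - 0.218
AL = 86.4620

86.4620


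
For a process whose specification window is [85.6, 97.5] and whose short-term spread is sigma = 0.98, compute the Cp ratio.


Cp = (USL - LSL) / (6 * sigma)
= (97.5 - 85.6) / (6 * 0.98)
= 11.9000 / 5.8800
= 2.0238

2.0238


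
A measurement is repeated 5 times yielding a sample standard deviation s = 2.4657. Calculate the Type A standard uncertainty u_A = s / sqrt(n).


u_A = s / sqrt(n)
u_A = 2.4657 / sqrt(5)
u_A = 2.4657 / 2.236068
u_A = 1.1027

1.1027


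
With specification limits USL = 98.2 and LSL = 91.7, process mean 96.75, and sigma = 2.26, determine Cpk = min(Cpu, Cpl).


Cpu = (USL - mean) / (3*sigma) = (98.2 - 96.75) / (3*2.26) = 0.2139
Cpl = (mean - LSL) / (3*sigma) = (96.75 - 91.7) / (3*2.26) = 0.7448
Cpk = min(Cpu, Cpl) = 0.2139

0.2139


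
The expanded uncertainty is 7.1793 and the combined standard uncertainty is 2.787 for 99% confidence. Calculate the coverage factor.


k = U / uc
k = 7.1793 / 2.787
k = 2.576

2.576


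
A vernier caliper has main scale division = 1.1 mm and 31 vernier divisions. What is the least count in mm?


LC = MSD / n_div
= 1.1 / 31
= 0.0355

0.0355


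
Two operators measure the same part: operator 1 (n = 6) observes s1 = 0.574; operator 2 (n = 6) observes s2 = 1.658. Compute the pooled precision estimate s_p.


s_p = sqrt(((n1-1)*s1^2 + (n2-1)*s2^2) / (n1+n2-2))
numerator = (6-1)*0.574^2 + (6-1)*1.658^2 = 1.64738 + 13.74482 = 15.3922
denominator = 6 + 6 - 2 = 10
s_p^2 = 15.3922 / 10 = 1.53922
s_p = sqrt(1.53922) = 1.2407

1.2407


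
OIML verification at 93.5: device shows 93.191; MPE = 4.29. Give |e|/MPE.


e = indication - reference = 93.191 - 93.5 = -0.3090
|e| = 0.3090
ratio = |e| / MPE = 0.3090 / 4.29
ratio = 0.0720

0.0720


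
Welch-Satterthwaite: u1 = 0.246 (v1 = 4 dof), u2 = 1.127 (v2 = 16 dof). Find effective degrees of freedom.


uc = sqrt(u1^2 + u2^2) = sqrt(0.246^2 + 1.127^2) = 1.1535359
v_eff = uc^4 / (u1^4/v1 + u2^4/v2)
= 1.1535359^4 / (0.246^4/4 + 1.127^4/16)
= 1.7706163 / 0.10174228
v_eff = 17.4030

17.4030


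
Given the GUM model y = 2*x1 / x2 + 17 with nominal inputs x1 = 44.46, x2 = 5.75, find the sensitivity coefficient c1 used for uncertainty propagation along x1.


y = 2*x1 / x2 + 17
dy/dx1 = 2/x2
Evaluate at x2 = 5.75: c1 = 2 / 5.75
c1 = 0.3478

0.3478


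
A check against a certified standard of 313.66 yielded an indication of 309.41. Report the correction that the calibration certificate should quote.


Correction = standard - reading
= 313.66 - 309.41
= 4.2500

4.2500


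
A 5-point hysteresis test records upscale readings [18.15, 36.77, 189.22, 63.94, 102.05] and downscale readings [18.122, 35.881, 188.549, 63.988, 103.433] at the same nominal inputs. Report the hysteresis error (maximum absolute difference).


|18.15 - 18.122| = 0.0280
|36.77 - 35.881| = 0.8890
|189.22 - 188.549| = 0.6710
|63.94 - 63.988| = 0.0480
|102.05 - 103.433| = 1.3830
hysteresis = max(diffs) = 1.3830

1.3830


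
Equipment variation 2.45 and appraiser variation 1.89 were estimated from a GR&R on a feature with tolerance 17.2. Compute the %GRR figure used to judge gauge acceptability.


GRR = sqrt(EV^2 + AV^2) = sqrt(2.45^2 + 1.89^2) = 3.0942851
%GRR = GRR / tol * 100 = 3.0942851 / 17.2 * 100
%GRR = 17.9900

17.9900


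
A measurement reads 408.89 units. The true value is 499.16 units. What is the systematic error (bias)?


Systematic error = measured - true
= 408.89 - 499.16
= -90.2700

-90.2700


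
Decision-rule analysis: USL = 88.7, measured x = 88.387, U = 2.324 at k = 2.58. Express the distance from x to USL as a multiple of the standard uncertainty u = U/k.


u = U / k = 2.324 / 2.58 = 0.90077519
margin = |USL - x| = |88.7 - 88.387| = 0.313
z = margin / u = 0.313 / 0.90077519
z = 0.3475

0.3475


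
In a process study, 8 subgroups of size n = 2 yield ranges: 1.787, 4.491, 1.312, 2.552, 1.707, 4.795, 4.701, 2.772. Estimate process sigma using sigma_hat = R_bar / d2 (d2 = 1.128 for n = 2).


R_bar = (1.787 + 4.491 + 1.312 + 2.552 + 1.707 + 4.795 + 4.701 + 2.772) / 8
R_bar = 24.117 / 8 = 3.014625
sigma_hat = R_bar / d2 = 3.014625 / 1.128 = 2.6725

2.6725


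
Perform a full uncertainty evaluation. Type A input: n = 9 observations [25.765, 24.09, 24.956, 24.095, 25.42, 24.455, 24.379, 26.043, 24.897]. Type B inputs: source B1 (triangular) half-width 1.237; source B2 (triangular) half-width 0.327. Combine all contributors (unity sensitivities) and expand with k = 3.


mean = (25.765 + 24.09 + 24.956 + 24.095 + 25.42 + 24.455 + 24.379 + 26.043 + 24.897) / 9 = 24.9
s = sqrt(sum((x - mean)^2)/(n-1)) = 0.71604906
u_A = s / sqrt(n) = 0.71604906 / sqrt(9) = 0.23868302
u_B1 = 1.237 / sqrt(6) = 0.50500314
u_B2 = 0.327 / sqrt(6) = 0.13349719
uc = sqrt(0.23868302^2 + 0.50500314^2 + 0.13349719^2) = 0.57429892
U = k * uc = 3 * 0.57429892
U = 1.7229

1.7229


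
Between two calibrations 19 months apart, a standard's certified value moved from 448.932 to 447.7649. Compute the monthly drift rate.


rate = (v2 - v1) / months
= (447.7649 - 448.932) / 19
= -1.1671 / 19
= -0.0614

-0.0614


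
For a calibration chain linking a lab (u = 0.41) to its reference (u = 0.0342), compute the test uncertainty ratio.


TUR = u_lab / u_ref
= 0.41 / 0.0342
= 11.9883

11.9883


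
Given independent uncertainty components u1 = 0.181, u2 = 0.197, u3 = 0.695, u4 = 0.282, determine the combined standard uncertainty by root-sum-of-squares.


uc = sqrt(0.181^2 + 0.197^2 + 0.695^2 + 0.282^2)
uc = sqrt(0.634119)
uc = 0.7963

0.7963


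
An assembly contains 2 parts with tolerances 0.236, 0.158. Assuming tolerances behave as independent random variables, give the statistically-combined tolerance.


RSS = sqrt(0.236^2 + 0.158^2)
= sqrt(0.08066)
= 0.2840

0.2840


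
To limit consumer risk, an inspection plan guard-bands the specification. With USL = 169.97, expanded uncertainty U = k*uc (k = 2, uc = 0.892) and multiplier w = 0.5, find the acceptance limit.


U = k * uc = 2 * 0.892 = 1.784
guard band g = w * U = 0.5 * 1.784 = 0.892
AL = USL - g = 169.97 - 0.892
AL = 169.0780

169.0780


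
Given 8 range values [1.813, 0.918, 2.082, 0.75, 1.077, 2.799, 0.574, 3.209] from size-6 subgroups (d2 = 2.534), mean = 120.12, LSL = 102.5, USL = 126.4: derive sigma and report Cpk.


R_bar = (1.813 + 0.918 + 2.082 + 0.75 + 1.077 + 2.799 + 0.574 + 3.209) / 8 = 1.65275
sigma = R_bar / d2 = 1.65275 / 2.534 = 0.65222968
Cp = (USL - LSL)/(6*sigma) = (126.4 - 102.5)/(6*0.65222968) = 6.1073
Cpu = (126.4 - 120.12)/(3*0.65222968) = 3.2095
Cpl = (120.12 - 102.5)/(3*0.65222968) = 9.0050
Cpk = min(Cpu, Cpl) = 3.2095

3.2095


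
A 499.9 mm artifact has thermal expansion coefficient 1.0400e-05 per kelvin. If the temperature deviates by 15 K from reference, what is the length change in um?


dL = L * alpha * dT
= 499.9 * 1.0400e-05 * 15
= 0.0779844 mm
dL_um = 0.0779844 * 1000 = 77.9844 um

77.9844


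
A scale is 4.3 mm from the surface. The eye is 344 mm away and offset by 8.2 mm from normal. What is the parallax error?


error = h * offset / d
= 4.3 * 8.2 / 344
= 0.1025

0.1025


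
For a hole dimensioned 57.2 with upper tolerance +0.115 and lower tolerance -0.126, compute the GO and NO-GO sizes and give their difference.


GO = nominal - lower_tol (smallest hole = maximum material condition)
GO = 57.2 - 0.126 = 57.074
NO-GO = nominal + upper_tol (largest hole = least material condition)
NO-GO = 57.2 + 0.115 = 57.315
spread = NO-GO - GO = 57.315 - 57.074 = 0.2410

0.2410


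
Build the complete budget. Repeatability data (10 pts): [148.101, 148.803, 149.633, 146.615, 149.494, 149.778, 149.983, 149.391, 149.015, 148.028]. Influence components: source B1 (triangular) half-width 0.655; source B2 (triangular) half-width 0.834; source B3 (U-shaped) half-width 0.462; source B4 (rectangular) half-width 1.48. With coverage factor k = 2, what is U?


mean = (148.101 + 148.803 + 149.633 + 146.615 + 149.494 + 149.778 + 149.983 + 149.391 + 149.015 + 148.028) / 10 = 148.8841
s = sqrt(sum((x - mean)^2)/(n-1)) = 1.0389682
u_A = s / sqrt(n) = 1.0389682 / sqrt(10) = 0.32855059
u_B1 = 0.655 / sqrt(6) = 0.26740263
u_B2 = 0.834 / sqrt(6) = 0.34047907
u_B3 = 0.462 / sqrt(2) = 0.32668333
u_B4 = 1.48 / sqrt(3) = 0.8544784
uc = sqrt(0.32855059^2 + 0.26740263^2 + 0.34047907^2 + 0.32668333^2 + 0.8544784^2) = 1.0640634
U = k * uc = 2 * 1.0640634
U = 2.1281

2.1281


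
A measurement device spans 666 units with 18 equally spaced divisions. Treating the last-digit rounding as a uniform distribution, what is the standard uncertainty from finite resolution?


resolution = range / divisions
resolution = 666 / 18 = 37
u_res = resolution / (2*sqrt(3))
u_res = 37 / 3.4641016
u_res = 10.6810

10.6810


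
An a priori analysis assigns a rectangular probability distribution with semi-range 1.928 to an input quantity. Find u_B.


u_B = half_width / sqrt(3)
u_B = 1.928 / 1.7320508
u_B = 1.1131

1.1131


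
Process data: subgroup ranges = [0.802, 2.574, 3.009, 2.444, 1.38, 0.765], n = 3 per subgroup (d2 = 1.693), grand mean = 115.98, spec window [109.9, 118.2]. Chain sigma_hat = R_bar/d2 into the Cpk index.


R_bar = (0.802 + 2.574 + 3.009 + 2.444 + 1.38 + 0.765) / 6 = 1.829
sigma = R_bar / d2 = 1.829 / 1.693 = 1.0803308
Cp = (USL - LSL)/(6*sigma) = (118.2 - 109.9)/(6*1.0803308) = 1.2805
Cpu = (118.2 - 115.98)/(3*1.0803308) = 0.6850
Cpl = (115.98 - 109.9)/(3*1.0803308) = 1.8760
Cpk = min(Cpu, Cpl) = 0.6850

0.6850


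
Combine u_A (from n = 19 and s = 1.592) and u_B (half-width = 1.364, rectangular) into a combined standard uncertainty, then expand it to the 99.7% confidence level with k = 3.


u_A = s / sqrt(n) = 1.592 / sqrt(19) = 0.36522985
u_B = half_width / sqrt(3) = 1.364 / sqrt(3) = 0.78750577
uc = sqrt(u_A^2 + u_B^2) = sqrt(0.36522985^2 + 0.78750577^2) = 0.86807729
U = k * uc = 3 * 0.86807729
U = 2.6042

2.6042


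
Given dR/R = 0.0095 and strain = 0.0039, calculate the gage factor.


GF = (dR/R) / epsilon
= 0.0095 / 0.0039
= 2.4359

2.4359


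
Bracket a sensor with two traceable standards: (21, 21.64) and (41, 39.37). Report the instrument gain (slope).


slope = (y2 - y1) / (x2 - x1)
= (39.37 - 21.64) / (41 - 21)
= 17.7300 / 20
= 0.8865

0.8865


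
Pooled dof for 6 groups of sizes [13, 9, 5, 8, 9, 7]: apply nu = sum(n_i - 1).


nu = sum_i (n_i - 1)
nu = ((13 - 1) + (9 - 1) + (5 - 1) + (8 - 1) + (9 - 1) + (7 - 1))
nu = 12 + 8 + 4 + 7 + 8 + 6
nu = 45

45


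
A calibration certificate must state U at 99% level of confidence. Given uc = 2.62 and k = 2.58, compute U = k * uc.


U = k * uc
U = 2.58 * 2.62
U = 6.7596

6.7596


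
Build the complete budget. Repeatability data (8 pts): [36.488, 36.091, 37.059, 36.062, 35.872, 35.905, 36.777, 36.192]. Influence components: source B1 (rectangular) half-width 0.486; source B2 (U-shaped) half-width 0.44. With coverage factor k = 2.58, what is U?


mean = (36.488 + 36.091 + 37.059 + 36.062 + 35.872 + 35.905 + 36.777 + 36.192) / 8 = 36.30575
s = sqrt(sum((x - mean)^2)/(n-1)) = 0.4292664
u_A = s / sqrt(n) = 0.4292664 / sqrt(8) = 0.15176859
u_B1 = 0.486 / sqrt(3) = 0.28059223
u_B2 = 0.44 / sqrt(2) = 0.31112698
uc = sqrt(0.15176859^2 + 0.28059223^2 + 0.31112698^2) = 0.44560712
U = k * uc = 2.58 * 0.44560712
U = 1.1497

1.1497


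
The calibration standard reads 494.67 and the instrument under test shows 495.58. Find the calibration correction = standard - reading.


Correction = standard - reading
= 494.67 - 495.58
= -0.9100

-0.9100


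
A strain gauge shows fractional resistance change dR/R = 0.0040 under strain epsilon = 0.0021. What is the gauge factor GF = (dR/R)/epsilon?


GF = (dR/R) / epsilon
= 0.0040 / 0.0021
= 1.9048

1.9048


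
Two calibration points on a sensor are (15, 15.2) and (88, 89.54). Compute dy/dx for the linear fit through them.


slope = (y2 - y1) / (x2 - x1)
= (89.54 - 15.2) / (88 - 15)
= 74.3400 / 73
= 1.0184

1.0184


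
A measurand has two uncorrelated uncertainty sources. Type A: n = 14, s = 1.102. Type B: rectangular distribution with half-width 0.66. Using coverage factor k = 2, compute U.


u_A = s / sqrt(n) = 1.102 / sqrt(14) = 0.29452189
u_B = half_width / sqrt(3) = 0.66 / sqrt(3) = 0.38105118
uc = sqrt(u_A^2 + u_B^2) = sqrt(0.29452189^2 + 0.38105118^2) = 0.48160476
U = k * uc = 2 * 0.48160476
U = 0.9632

0.9632


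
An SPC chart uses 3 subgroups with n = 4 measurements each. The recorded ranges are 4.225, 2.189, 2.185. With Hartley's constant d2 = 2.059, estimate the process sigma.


R_bar = (4.225 + 2.189 + 2.185) / 3
R_bar = 8.599 / 3 = 2.8663333
sigma_hat = R_bar / d2 = 2.8663333 / 2.059 = 1.3921

1.3921


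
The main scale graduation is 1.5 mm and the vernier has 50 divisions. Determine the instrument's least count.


LC = MSD / n_div
= 1.5 / 50
= 0.0300

0.0300


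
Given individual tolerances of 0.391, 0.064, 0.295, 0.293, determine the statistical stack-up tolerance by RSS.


RSS = sqrt(0.391^2 + 0.064^2 + 0.295^2 + 0.293^2)
= sqrt(0.329851)
= 0.5743

0.5743


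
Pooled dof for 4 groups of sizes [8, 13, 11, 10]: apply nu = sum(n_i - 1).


nu = sum_i (n_i - 1)
nu = ((8 - 1) + (13 - 1) + (11 - 1) + (10 - 1))
nu = 7 + 12 + 10 + 9
nu = 38

38


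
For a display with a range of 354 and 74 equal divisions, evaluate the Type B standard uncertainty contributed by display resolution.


resolution = range / divisions
resolution = 354 / 74 = 4.7837838
u_res = resolution / (2*sqrt(3))
u_res = 4.7837838 / 3.4641016
u_res = 1.3810

1.3810


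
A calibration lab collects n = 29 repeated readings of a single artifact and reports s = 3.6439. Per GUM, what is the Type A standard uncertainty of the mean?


u_A = s / sqrt(n)
u_A = 3.6439 / sqrt(29)
u_A = 3.6439 / 5.3851648
u_A = 0.6767

0.6767


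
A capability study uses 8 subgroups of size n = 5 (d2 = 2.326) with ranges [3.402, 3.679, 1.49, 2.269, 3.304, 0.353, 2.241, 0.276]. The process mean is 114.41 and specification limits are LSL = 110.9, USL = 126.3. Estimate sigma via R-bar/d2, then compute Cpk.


R_bar = (3.402 + 3.679 + 1.49 + 2.269 + 3.304 + 0.353 + 2.241 + 0.276) / 8 = 2.12675
sigma = R_bar / d2 = 2.12675 / 2.326 = 0.91433792
Cp = (USL - LSL)/(6*sigma) = (126.3 - 110.9)/(6*0.91433792) = 2.8071
Cpu = (126.3 - 114.41)/(3*0.91433792) = 4.3346
Cpl = (114.41 - 110.9)/(3*0.91433792) = 1.2796
Cpk = min(Cpu, Cpl) = 1.2796

1.2796


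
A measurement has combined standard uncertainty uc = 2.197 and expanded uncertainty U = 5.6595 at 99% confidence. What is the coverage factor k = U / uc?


k = U / uc
k = 5.6595 / 2.197
k = 2.576

2.576


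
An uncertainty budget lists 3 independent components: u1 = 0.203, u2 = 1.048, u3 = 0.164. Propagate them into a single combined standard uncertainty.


uc = sqrt(0.203^2 + 1.048^2 + 0.164^2)
uc = sqrt(1.166409)
uc = 1.0800

1.0800


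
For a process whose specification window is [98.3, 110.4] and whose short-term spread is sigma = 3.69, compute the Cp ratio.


Cp = (USL - LSL) / (6 * sigma)
= (110.4 - 98.3) / (6 * 3.69)
= 12.1000 / 22.1400
= 0.5465

0.5465


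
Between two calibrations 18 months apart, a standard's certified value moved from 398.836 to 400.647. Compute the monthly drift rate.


rate = (v2 - v1) / months
= (400.647 - 398.836) / 18
= 1.8110 / 18
= 0.1006

0.1006


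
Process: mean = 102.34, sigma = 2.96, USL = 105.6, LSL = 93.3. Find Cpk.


Cpu = (USL - mean) / (3*sigma) = (105.6 - 102.34) / (3*2.96) = 0.3671
Cpl = (mean - LSL) / (3*sigma) = (102.34 - 93.3) / (3*2.96) = 1.0180
Cpk = min(Cpu, Cpl) = 0.3671

0.3671


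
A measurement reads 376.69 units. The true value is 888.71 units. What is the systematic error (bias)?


Systematic error = measured - true
= 376.69 - 888.71
= -512.0200

-512.0200


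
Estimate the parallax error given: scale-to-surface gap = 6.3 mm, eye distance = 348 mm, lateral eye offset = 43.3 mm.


error = h * offset / d
= 6.3 * 43.3 / 348
= 0.7839

0.7839


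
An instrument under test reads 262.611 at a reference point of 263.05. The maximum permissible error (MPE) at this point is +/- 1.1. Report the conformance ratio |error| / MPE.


e = indication - reference = 262.611 - 263.05 = -0.4390
|e| = 0.4390
ratio = |e| / MPE = 0.4390 / 1.1
ratio = 0.3991

0.3991


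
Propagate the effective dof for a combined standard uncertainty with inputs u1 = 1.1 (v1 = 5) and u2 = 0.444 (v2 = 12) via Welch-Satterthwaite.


uc = sqrt(u1^2 + u2^2) = sqrt(1.1^2 + 0.444^2) = 1.1862276
v_eff = uc^4 / (u1^4/v1 + u2^4/v2)
= 1.1862276^4 / (1.1^4/5 + 0.444^4/12)
= 1.9800315 / 0.29605855
v_eff = 6.6880

6.6880


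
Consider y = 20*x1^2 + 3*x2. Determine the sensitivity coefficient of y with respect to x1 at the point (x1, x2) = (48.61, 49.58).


y = 20*x1^2 + 3*x2
dy/dx1 = 2*20*x1
Evaluate at x1 = 48.61: c1 = 40 * 48.61
c1 = 1944.4000

1944.4000


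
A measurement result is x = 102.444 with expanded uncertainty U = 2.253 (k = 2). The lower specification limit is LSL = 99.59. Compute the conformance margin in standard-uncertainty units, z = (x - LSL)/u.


u = U / k = 2.253 / 2 = 1.1265
margin = |LSL - x| = |99.59 - 102.444| = 2.854
z = margin / u = 2.854 / 1.1265
z = 2.5335

2.5335


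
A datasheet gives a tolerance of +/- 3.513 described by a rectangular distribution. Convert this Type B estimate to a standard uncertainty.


u_B = half_width / sqrt(3)
u_B = 3.513 / 1.7320508
u_B = 2.0282

2.0282


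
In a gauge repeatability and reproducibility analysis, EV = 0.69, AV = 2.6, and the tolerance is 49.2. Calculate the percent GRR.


GRR = sqrt(EV^2 + AV^2) = sqrt(0.69^2 + 2.6^2) = 2.69
%GRR = GRR / tol * 100 = 2.69 / 49.2 * 100
%GRR = 5.4675

5.4675


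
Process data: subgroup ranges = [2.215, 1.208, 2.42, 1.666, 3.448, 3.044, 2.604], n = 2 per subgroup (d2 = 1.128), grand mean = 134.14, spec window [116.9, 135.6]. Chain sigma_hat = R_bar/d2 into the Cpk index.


R_bar = (2.215 + 1.208 + 2.42 + 1.666 + 3.448 + 3.044 + 2.604) / 7 = 2.3721429
sigma = R_bar / d2 = 2.3721429 / 1.128 = 2.1029636
Cp = (USL - LSL)/(6*sigma) = (135.6 - 116.9)/(6*2.1029636) = 1.4820
Cpu = (135.6 - 134.14)/(3*2.1029636) = 0.2314
Cpl = (134.14 - 116.9)/(3*2.1029636) = 2.7327
Cpk = min(Cpu, Cpl) = 0.2314

0.2314


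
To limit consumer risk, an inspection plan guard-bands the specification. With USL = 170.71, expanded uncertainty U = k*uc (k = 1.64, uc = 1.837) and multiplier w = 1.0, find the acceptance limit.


U = k * uc = 1.64 * 1.837 = 3.01268
guard band g = w * U = 1.0 * 3.01268 = 3.01268
AL = USL - g = 170.71 - 3.01268
AL = 167.6973

167.6973


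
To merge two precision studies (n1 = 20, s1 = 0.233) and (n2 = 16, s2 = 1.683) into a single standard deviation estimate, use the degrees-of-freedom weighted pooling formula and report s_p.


s_p = sqrt(((n1-1)*s1^2 + (n2-1)*s2^2) / (n1+n2-2))
numerator = (20-1)*0.233^2 + (16-1)*1.683^2 = 1.031491 + 42.487335 = 43.518826
denominator = 20 + 16 - 2 = 34
s_p^2 = 43.518826 / 34 = 1.2799655
s_p = sqrt(1.2799655) = 1.1314

1.1314


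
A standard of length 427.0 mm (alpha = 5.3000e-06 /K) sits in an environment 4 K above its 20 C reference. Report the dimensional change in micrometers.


dL = L * alpha * dT
= 427.0 * 5.3000e-06 * 4
= 0.0090524 mm
dL_um = 0.0090524 * 1000 = 9.0524 um

9.0524


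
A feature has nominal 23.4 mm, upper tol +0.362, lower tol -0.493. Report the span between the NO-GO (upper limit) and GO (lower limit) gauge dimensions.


GO = nominal - lower_tol (smallest hole = maximum material condition)
GO = 23.4 - 0.493 = 22.907
NO-GO = nominal + upper_tol (largest hole = least material condition)
NO-GO = 23.4 + 0.362 = 23.762
spread = NO-GO - GO = 23.762 - 22.907 = 0.8550

0.8550


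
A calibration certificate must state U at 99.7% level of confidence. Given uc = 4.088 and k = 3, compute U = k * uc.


U = k * uc
U = 3 * 4.088
U = 12.2640

12.2640


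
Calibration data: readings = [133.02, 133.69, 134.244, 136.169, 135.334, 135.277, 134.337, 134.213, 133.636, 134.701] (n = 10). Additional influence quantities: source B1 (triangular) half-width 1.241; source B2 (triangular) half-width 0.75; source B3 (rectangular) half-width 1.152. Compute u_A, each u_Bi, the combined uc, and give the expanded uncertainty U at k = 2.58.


mean = (133.02 + 133.69 + 134.244 + 136.169 + 135.334 + 135.277 + 134.337 + 134.213 + 133.636 + 134.701) / 10 = 134.4621
s = sqrt(sum((x - mean)^2)/(n-1)) = 0.93561346
u_A = s / sqrt(n) = 0.93561346 / sqrt(10) = 0.29586695
u_B1 = 1.241 / sqrt(6) = 0.50663613
u_B2 = 0.75 / sqrt(6) = 0.30618622
u_B3 = 1.152 / sqrt(3) = 0.66510751
uc = sqrt(0.29586695^2 + 0.50663613^2 + 0.30618622^2 + 0.66510751^2) = 0.93826192
U = k * uc = 2.58 * 0.93826192
U = 2.4207

2.4207


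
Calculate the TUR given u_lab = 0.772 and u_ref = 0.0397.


TUR = u_lab / u_ref
= 0.772 / 0.0397
= 19.4458

19.4458


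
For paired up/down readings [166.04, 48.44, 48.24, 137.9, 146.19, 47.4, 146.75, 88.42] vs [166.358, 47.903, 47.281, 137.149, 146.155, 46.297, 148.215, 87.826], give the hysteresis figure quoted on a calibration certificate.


|166.04 - 166.358| = 0.3180
|48.44 - 47.903| = 0.5370
|48.24 - 47.281| = 0.9590
|137.9 - 137.149| = 0.7510
|146.19 - 146.155| = 0.0350
|47.4 - 46.297| = 1.1030
|146.75 - 148.215| = 1.4650
|88.42 - 87.826| = 0.5940
hysteresis = max(diffs) = 1.4650

1.4650


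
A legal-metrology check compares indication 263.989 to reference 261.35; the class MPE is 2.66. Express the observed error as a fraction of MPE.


e = indication - reference = 263.989 - 261.35 = 2.6390
|e| = 2.6390
ratio = |e| / MPE = 2.6390 / 2.66
ratio = 0.9921

0.9921


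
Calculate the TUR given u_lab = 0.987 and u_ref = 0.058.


TUR = u_lab / u_ref
= 0.987 / 0.058
= 17.0172

17.0172


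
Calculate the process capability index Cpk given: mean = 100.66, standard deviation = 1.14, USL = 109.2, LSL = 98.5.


Cpu = (USL - mean) / (3*sigma) = (109.2 - 100.66) / (3*1.14) = 2.4971
Cpl = (mean - LSL) / (3*sigma) = (100.66 - 98.5) / (3*1.14) = 0.6316
Cpk = min(Cpu, Cpl) = 0.6316

0.6316


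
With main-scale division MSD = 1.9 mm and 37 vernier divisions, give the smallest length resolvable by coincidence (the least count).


LC = MSD / n_div
= 1.9 / 37
= 0.0514

0.0514


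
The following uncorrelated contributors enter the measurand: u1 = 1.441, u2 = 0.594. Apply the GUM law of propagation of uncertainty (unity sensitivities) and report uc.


uc = sqrt(1.441^2 + 0.594^2)
uc = sqrt(2.429317)
uc = 1.5586

1.5586
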